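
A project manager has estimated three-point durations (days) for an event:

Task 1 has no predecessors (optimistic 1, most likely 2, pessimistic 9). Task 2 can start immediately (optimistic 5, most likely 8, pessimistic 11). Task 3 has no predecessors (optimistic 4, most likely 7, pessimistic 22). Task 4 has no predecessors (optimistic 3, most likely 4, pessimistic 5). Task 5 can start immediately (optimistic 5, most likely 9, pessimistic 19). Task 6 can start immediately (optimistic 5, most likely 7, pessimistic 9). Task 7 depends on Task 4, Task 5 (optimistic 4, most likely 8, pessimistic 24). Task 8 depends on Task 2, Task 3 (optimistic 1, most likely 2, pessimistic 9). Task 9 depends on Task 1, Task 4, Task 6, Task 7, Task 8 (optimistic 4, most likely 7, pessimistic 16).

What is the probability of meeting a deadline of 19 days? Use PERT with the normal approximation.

te_Task 1 = (1 + 4·2 + 9)/6 = 18/6 = 3; σ²_Task 1 = ((9−1)/6)² = 1.778
te_Task 2 = (5 + 4·8 + 11)/6 = 48/6 = 8; σ²_Task 2 = ((11−5)/6)² = 1.000
te_Task 3 = (4 + 4·7 + 22)/6 = 54/6 = 9; σ²_Task 3 = ((22−4)/6)² = 9.000
te_Task 4 = (3 + 4·4 + 5)/6 = 24/6 = 4; σ²_Task 4 = ((5−3)/6)² = 0.111
te_Task 5 = (5 + 4·9 + 19)/6 = 60/6 = 10; σ²_Task 5 = ((19−5)/6)² = 5.444
te_Task 6 = (5 + 4·7 + 9)/6 = 42/6 = 7; σ²_Task 6 = ((9−5)/6)² = 0.444
te_Task 7 = (4 + 4·8 + 24)/6 = 60/6 = 10; σ²_Task 7 = ((24−4)/6)² = 11.111
te_Task 8 = (1 + 4·2 + 9)/6 = 18/6 = 3; σ²_Task 8 = ((9−1)/6)² = 1.778
te_Task 9 = (4 + 4·7 + 16)/6 = 48/6 = 8; σ²_Task 9 = ((16−4)/6)² = 4.000

Forward pass:
ES_Task 1 = 0; EF_Task 1 = 3
ES_Task 2 = 0; EF_Task 2 = 8
ES_Task 3 = 0; EF_Task 3 = 9
ES_Task 4 = 0; EF_Task 4 = 4
ES_Task 5 = 0; EF_Task 5 = 10
ES_Task 6 = 0; EF_Task 6 = 7
ES_Task 7 = max(EF_Task 4=4, EF_Task 5=10) = 10; EF_Task 7 = 10+10 = 20
ES_Task 8 = max(EF_Task 2=8, EF_Task 3=9) = 9; EF_Task 8 = 9+3 = 12
ES_Task 9 = max(EF_Task 1=3, EF_Task 4=4, EF_Task 6=7, EF_Task 7=20, EF_Task 8=12) = 20; EF_Task 9 = 20+8 = 28
Expected project duration μ = 28 days. Critical path: Task 5 → Task 7 → Task 9.

Variance along critical path = 5.444 + 11.111 + 4.000 = 20.556; σ = √20.556 = 4.534 days.
Z = (19 − 28) / 4.534 = -1.985
P(T ≤ 19) = Φ(-1.985) ≈ 0.024

0.024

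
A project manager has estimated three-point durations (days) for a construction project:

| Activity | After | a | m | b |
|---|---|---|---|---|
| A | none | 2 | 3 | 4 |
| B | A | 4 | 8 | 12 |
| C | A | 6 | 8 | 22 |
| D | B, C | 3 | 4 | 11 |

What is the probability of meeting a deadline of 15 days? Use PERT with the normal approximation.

0.159

te_A = (2 + 4·3 + 4)/6 = 18/6 = 3; σ²_A = ((4−2)/6)² = 0.111
te_B = (4 + 4·8 + 12)/6 = 48/6 = 8; σ²_B = ((12−4)/6)² = 1.778
te_C = (6 + 4·8 + 22)/6 = 60/6 = 10; σ²_C = ((22−6)/6)² = 7.111
te_D = (3 + 4·4 + 11)/6 = 30/6 = 5; σ²_D = ((11−3)/6)² = 1.778

Forward pass:
ES_A = 0; EF_A = 3
ES_B = 3; EF_B = 3+8 = 11
ES_C = 3; EF_C = 3+10 = 13
ES_D = max(EF_B=11, EF_C=13) = 13; EF_D = 13+5 = 18
Expected project duration μ = 18 days. Critical path: A → C → D.

Variance along critical path = 0.111 + 7.111 + 1.778 = 9.000; σ = √9.000 = 3.000 days.
Z = (15 − 18) / 3.000 = -1.000
P(T ≤ 15) = Φ(-1.000) ≈ 0.159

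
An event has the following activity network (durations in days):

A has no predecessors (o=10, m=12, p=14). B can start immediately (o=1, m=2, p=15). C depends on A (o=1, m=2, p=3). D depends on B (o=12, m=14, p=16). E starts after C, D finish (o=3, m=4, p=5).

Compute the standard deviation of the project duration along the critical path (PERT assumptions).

2.45 days

te_A = (10 + 4·12 + 14)/6 = 72/6 = 12; σ²_A = ((14−10)/6)² = 0.444
te_B = (1 + 4·2 + 15)/6 = 24/6 = 4; σ²_B = ((15−1)/6)² = 5.444
te_C = (1 + 4·2 + 3)/6 = 12/6 = 2; σ²_C = ((3−1)/6)² = 0.111
te_D = (12 + 4·14 + 16)/6 = 84/6 = 14; σ²_D = ((16−12)/6)² = 0.444
te_E = (3 + 4·4 + 5)/6 = 24/6 = 4; σ²_E = ((5−3)/6)² = 0.111

Forward pass:
ES_A = 0; EF_A = 12
ES_B = 0; EF_B = 4
ES_C = 12; EF_C = 12+2 = 14
ES_D = 4; EF_D = 4+14 = 18
ES_E = max(EF_C=14, EF_D=18) = 18; EF_E = 18+4 = 22
Expected project duration μ = 22 days. Critical path: B → D → E.

Variance along critical path = 5.444 + 0.444 + 0.111 = 6.000
σ = √6.000 = 2.449 days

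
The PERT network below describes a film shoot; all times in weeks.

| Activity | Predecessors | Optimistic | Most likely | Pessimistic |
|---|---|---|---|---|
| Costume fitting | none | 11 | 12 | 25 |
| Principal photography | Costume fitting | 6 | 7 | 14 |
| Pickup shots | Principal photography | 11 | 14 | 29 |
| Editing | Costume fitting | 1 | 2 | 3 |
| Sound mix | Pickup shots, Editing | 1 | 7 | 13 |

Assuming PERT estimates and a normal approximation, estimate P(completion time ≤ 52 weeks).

0.940

te_Costume fitting = (11 + 4·12 + 25)/6 = 84/6 = 14; σ²_Costume fitting = ((25−11)/6)² = 5.444
te_Principal photography = (6 + 4·7 + 14)/6 = 48/6 = 8; σ²_Principal photography = ((14−6)/6)² = 1.778
te_Pickup shots = (11 + 4·14 + 29)/6 = 96/6 = 16; σ²_Pickup shots = ((29−11)/6)² = 9.000
te_Editing = (1 + 4·2 + 3)/6 = 12/6 = 2; σ²_Editing = ((3−1)/6)² = 0.111
te_Sound mix = (1 + 4·7 + 13)/6 = 42/6 = 7; σ²_Sound mix = ((13−1)/6)² = 4.000

Forward pass:
ES_Costume fitting = 0; EF_Costume fitting = 14
ES_Principal photography = 14; EF_Principal photography = 14+8 = 22
ES_Pickup shots = 22; EF_Pickup shots = 22+16 = 38
ES_Editing = 14; EF_Editing = 14+2 = 16
ES_Sound mix = max(EF_Pickup shots=38, EF_Editing=16) = 38; EF_Sound mix = 38+7 = 45
Expected project duration μ = 45 weeks. Critical path: Costume fitting → Principal photography → Pickup shots → Sound mix.

Variance along critical path = 5.444 + 1.778 + 9.000 + 4.000 = 20.222; σ = √20.222 = 4.497 weeks.
Z = (52 − 45) / 4.497 = 1.557
P(T ≤ 52) = Φ(1.557) ≈ 0.940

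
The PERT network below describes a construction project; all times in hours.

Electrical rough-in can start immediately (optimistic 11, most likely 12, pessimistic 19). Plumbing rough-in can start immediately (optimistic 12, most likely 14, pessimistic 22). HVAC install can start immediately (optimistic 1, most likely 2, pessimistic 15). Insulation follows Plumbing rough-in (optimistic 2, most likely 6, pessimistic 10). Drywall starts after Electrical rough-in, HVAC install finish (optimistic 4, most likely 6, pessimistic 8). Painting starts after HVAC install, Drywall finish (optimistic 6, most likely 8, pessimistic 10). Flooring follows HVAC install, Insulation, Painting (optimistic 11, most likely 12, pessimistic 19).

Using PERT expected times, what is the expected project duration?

te_Electrical rough-in = (11 + 4·12 + 19)/6 = 78/6 = 13
te_Plumbing rough-in = (12 + 4·14 + 22)/6 = 90/6 = 15
te_HVAC install = (1 + 4·2 + 15)/6 = 24/6 = 4
te_Insulation = (2 + 4·6 + 10)/6 = 36/6 = 6
te_Drywall = (4 + 4·6 + 8)/6 = 36/6 = 6
te_Painting = (6 + 4·8 + 10)/6 = 48/6 = 8
te_Flooring = (11 + 4·12 + 19)/6 = 78/6 = 13

Forward pass:
ES_Electrical rough-in = 0; EF_Electrical rough-in = 13
ES_Plumbing rough-in = 0; EF_Plumbing rough-in = 15
ES_HVAC install = 0; EF_HVAC install = 4
ES_Insulation = 15; EF_Insulation = 15+6 = 21
ES_Drywall = max(EF_Electrical rough-in=13, EF_HVAC install=4) = 13; EF_Drywall = 13+6 = 19
ES_Painting = max(EF_HVAC install=4, EF_Drywall=19) = 19; EF_Painting = 19+8 = 27
ES_Flooring = max(EF_HVAC install=4, EF_Insulation=21, EF_Painting=27) = 27; EF_Flooring = 27+13 = 40
Expected project duration μ = 40 hours. Critical path: Electrical rough-in → Drywall → Painting → Flooring.

40 hours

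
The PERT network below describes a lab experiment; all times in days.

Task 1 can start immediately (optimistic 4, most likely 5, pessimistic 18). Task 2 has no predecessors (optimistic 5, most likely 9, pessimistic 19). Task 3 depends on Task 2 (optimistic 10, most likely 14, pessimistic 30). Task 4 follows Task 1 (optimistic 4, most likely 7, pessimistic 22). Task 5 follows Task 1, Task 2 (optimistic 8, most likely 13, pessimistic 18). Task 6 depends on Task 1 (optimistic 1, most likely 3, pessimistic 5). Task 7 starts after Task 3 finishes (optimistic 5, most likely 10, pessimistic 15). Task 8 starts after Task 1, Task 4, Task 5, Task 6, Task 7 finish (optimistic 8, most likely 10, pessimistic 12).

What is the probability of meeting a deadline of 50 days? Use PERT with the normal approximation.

te_Task 1 = (4 + 4·5 + 18)/6 = 42/6 = 7; σ²_Task 1 = ((18−4)/6)² = 5.444
te_Task 2 = (5 + 4·9 + 19)/6 = 60/6 = 10; σ²_Task 2 = ((19−5)/6)² = 5.444
te_Task 3 = (10 + 4·14 + 30)/6 = 96/6 = 16; σ²_Task 3 = ((30−10)/6)² = 11.111
te_Task 4 = (4 + 4·7 + 22)/6 = 54/6 = 9; σ²_Task 4 = ((22−4)/6)² = 9.000
te_Task 5 = (8 + 4·13 + 18)/6 = 78/6 = 13; σ²_Task 5 = ((18−8)/6)² = 2.778
te_Task 6 = (1 + 4·3 + 5)/6 = 18/6 = 3; σ²_Task 6 = ((5−1)/6)² = 0.444
te_Task 7 = (5 + 4·10 + 15)/6 = 60/6 = 10; σ²_Task 7 = ((15−5)/6)² = 2.778
te_Task 8 = (8 + 4·10 + 12)/6 = 60/6 = 10; σ²_Task 8 = ((12−8)/6)² = 0.444

Forward pass:
ES_Task 1 = 0; EF_Task 1 = 7
ES_Task 2 = 0; EF_Task 2 = 10
ES_Task 3 = 10; EF_Task 3 = 10+16 = 26
ES_Task 4 = 7; EF_Task 4 = 7+9 = 16
ES_Task 5 = max(EF_Task 1=7, EF_Task 2=10) = 10; EF_Task 5 = 10+13 = 23
ES_Task 6 = 7; EF_Task 6 = 7+3 = 10
ES_Task 7 = 26; EF_Task 7 = 26+10 = 36
ES_Task 8 = max(EF_Task 1=7, EF_Task 4=16, EF_Task 5=23, EF_Task 6=10, EF_Task 7=36) = 36; EF_Task 8 = 36+10 = 46
Expected project duration μ = 46 days. Critical path: Task 2 → Task 3 → Task 7 → Task 8.

Variance along critical path = 5.444 + 11.111 + 2.778 + 0.444 = 19.778; σ = √19.778 = 4.447 days.
Z = (50 − 46) / 4.447 = 0.899
P(T ≤ 50) = Φ(0.899) ≈ 0.816

0.816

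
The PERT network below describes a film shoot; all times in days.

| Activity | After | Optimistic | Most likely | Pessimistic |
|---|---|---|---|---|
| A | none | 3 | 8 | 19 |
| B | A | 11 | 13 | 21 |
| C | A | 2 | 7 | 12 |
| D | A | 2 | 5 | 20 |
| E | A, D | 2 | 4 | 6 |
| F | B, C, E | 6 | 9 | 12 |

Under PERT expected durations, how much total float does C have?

te_A = (3 + 4·8 + 19)/6 = 54/6 = 9
te_B = (11 + 4·13 + 21)/6 = 84/6 = 14
te_C = (2 + 4·7 + 12)/6 = 42/6 = 7
te_D = (2 + 4·5 + 20)/6 = 42/6 = 7
te_E = (2 + 4·4 + 6)/6 = 24/6 = 4
te_F = (6 + 4·9 + 12)/6 = 54/6 = 9

Forward pass:
ES_A = 0; EF_A = 9
ES_B = 9; EF_B = 9+14 = 23
ES_C = 9; EF_C = 9+7 = 16
ES_D = 9; EF_D = 9+7 = 16
ES_E = max(EF_A=9, EF_D=16) = 16; EF_E = 16+4 = 20
ES_F = max(EF_B=23, EF_C=16, EF_E=20) = 23; EF_F = 23+9 = 32
Expected project duration μ = 32 days. Critical path: A → B → F.

Backward pass:
LF_F = 32; LS_F = 32−9 = 23
LF_E = LS_F = 23; LS_E = 23−4 = 19
LF_D = LS_E = 19; LS_D = 19−7 = 12
LF_C = LS_F = 23; LS_C = 23−7 = 16
LF_B = LS_F = 23; LS_B = 23−14 = 9
LF_A = min(LS_B=9, LS_C=16, LS_D=12, LS_E=19) = 9; LS_A = 9−9 = 0
Slack_C = LS_C − ES_C = 16 − 9 = 7

7 days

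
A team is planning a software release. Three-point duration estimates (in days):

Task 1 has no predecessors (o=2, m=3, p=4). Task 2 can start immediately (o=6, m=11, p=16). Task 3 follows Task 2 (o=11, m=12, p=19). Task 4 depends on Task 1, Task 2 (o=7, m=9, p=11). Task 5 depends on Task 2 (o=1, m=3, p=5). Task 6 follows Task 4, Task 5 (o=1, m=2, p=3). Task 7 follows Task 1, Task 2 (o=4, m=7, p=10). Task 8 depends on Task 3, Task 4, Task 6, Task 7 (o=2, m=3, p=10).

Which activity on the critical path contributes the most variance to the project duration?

te_Task 1 = (2 + 4·3 + 4)/6 = 18/6 = 3; σ²_Task 1 = ((4−2)/6)² = 0.111
te_Task 2 = (6 + 4·11 + 16)/6 = 66/6 = 11; σ²_Task 2 = ((16−6)/6)² = 2.778
te_Task 3 = (11 + 4·12 + 19)/6 = 78/6 = 13; σ²_Task 3 = ((19−11)/6)² = 1.778
te_Task 4 = (7 + 4·9 + 11)/6 = 54/6 = 9; σ²_Task 4 = ((11−7)/6)² = 0.444
te_Task 5 = (1 + 4·3 + 5)/6 = 18/6 = 3; σ²_Task 5 = ((5−1)/6)² = 0.444
te_Task 6 = (1 + 4·2 + 3)/6 = 12/6 = 2; σ²_Task 6 = ((3−1)/6)² = 0.111
te_Task 7 = (4 + 4·7 + 10)/6 = 42/6 = 7; σ²_Task 7 = ((10−4)/6)² = 1.000
te_Task 8 = (2 + 4·3 + 10)/6 = 24/6 = 4; σ²_Task 8 = ((10−2)/6)² = 1.778

Forward pass:
ES_Task 1 = 0; EF_Task 1 = 3
ES_Task 2 = 0; EF_Task 2 = 11
ES_Task 3 = 11; EF_Task 3 = 11+13 = 24
ES_Task 4 = max(EF_Task 1=3, EF_Task 2=11) = 11; EF_Task 4 = 11+9 = 20
ES_Task 5 = 11; EF_Task 5 = 11+3 = 14
ES_Task 6 = max(EF_Task 4=20, EF_Task 5=14) = 20; EF_Task 6 = 20+2 = 22
ES_Task 7 = max(EF_Task 1=3, EF_Task 2=11) = 11; EF_Task 7 = 11+7 = 18
ES_Task 8 = max(EF_Task 3=24, EF_Task 4=20, EF_Task 6=22, EF_Task 7=18) = 24; EF_Task 8 = 24+4 = 28
Expected project duration μ = 28 days. Critical path: Task 2 → Task 3 → Task 8.

Variances on critical path: σ²_Task 2=2.778, σ²_Task 3=1.778, σ²_Task 8=1.778.
Largest is σ²_Task 2 = 2.778.

Task 2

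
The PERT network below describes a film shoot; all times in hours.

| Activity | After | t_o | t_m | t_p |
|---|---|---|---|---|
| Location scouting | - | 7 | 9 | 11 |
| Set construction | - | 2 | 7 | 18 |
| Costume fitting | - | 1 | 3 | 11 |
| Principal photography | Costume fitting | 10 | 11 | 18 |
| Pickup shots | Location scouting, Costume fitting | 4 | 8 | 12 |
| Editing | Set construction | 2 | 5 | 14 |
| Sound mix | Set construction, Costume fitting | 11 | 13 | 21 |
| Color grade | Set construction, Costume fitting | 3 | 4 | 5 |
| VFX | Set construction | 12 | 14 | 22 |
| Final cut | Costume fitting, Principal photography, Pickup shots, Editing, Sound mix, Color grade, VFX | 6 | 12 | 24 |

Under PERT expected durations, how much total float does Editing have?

9 hours

te_Location scouting = (7 + 4·9 + 11)/6 = 54/6 = 9
te_Set construction = (2 + 4·7 + 18)/6 = 48/6 = 8
te_Costume fitting = (1 + 4·3 + 11)/6 = 24/6 = 4
te_Principal photography = (10 + 4·11 + 18)/6 = 72/6 = 12
te_Pickup shots = (4 + 4·8 + 12)/6 = 48/6 = 8
te_Editing = (2 + 4·5 + 14)/6 = 36/6 = 6
te_Sound mix = (11 + 4·13 + 21)/6 = 84/6 = 14
te_Color grade = (3 + 4·4 + 5)/6 = 24/6 = 4
te_VFX = (12 + 4·14 + 22)/6 = 90/6 = 15
te_Final cut = (6 + 4·12 + 24)/6 = 78/6 = 13

Forward pass:
ES_Location scouting = 0; EF_Location scouting = 9
ES_Set construction = 0; EF_Set construction = 8
ES_Costume fitting = 0; EF_Costume fitting = 4
ES_Principal photography = 4; EF_Principal photography = 4+12 = 16
ES_Pickup shots = max(EF_Location scouting=9, EF_Costume fitting=4) = 9; EF_Pickup shots = 9+8 = 17
ES_Editing = 8; EF_Editing = 8+6 = 14
ES_Sound mix = max(EF_Set construction=8, EF_Costume fitting=4) = 8; EF_Sound mix = 8+14 = 22
ES_Color grade = max(EF_Set construction=8, EF_Costume fitting=4) = 8; EF_Color grade = 8+4 = 12
ES_VFX = 8; EF_VFX = 8+15 = 23
ES_Final cut = max(EF_Costume fitting=4, EF_Principal photography=16, EF_Pickup shots=17, EF_Editing=14, EF_Sound mix=22, EF_Color grade=12, EF_VFX=23) = 23; EF_Final cut = 23+13 = 36
Expected project duration μ = 36 hours. Critical path: Set construction → VFX → Final cut.

Backward pass:
LF_Final cut = 36; LS_Final cut = 36−13 = 23
LF_VFX = LS_Final cut = 23; LS_VFX = 23−15 = 8
LF_Color grade = LS_Final cut = 23; LS_Color grade = 23−4 = 19
LF_Sound mix = LS_Final cut = 23; LS_Sound mix = 23−14 = 9
LF_Editing = LS_Final cut = 23; LS_Editing = 23−6 = 17
LF_Pickup shots = LS_Final cut = 23; LS_Pickup shots = 23−8 = 15
LF_Principal photography = LS_Final cut = 23; LS_Principal photography = 23−12 = 11
LF_Costume fitting = min(LS_Principal photography=11, LS_Pickup shots=15, LS_Sound mix=9, LS_Color grade=19, LS_Final cut=23) = 9; LS_Costume fitting = 9−4 = 5
LF_Set construction = min(LS_Editing=17, LS_Sound mix=9, LS_Color grade=19, LS_VFX=8) = 8; LS_Set construction = 8−8 = 0
LF_Location scouting = LS_Pickup shots = 15; LS_Location scouting = 15−9 = 6
Slack_Editing = LS_Editing − ES_Editing = 17 − 8 = 9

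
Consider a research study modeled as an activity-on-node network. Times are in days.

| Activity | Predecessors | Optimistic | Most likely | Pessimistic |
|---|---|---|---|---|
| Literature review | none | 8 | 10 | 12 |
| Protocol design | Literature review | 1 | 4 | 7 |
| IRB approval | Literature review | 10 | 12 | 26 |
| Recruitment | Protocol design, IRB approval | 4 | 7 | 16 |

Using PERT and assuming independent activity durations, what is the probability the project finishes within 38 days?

te_Literature review = (8 + 4·10 + 12)/6 = 60/6 = 10; σ²_Literature review = ((12−8)/6)² = 0.444
te_Protocol design = (1 + 4·4 + 7)/6 = 24/6 = 4; σ²_Protocol design = ((7−1)/6)² = 1.000
te_IRB approval = (10 + 4·12 + 26)/6 = 84/6 = 14; σ²_IRB approval = ((26−10)/6)² = 7.111
te_Recruitment = (4 + 4·7 + 16)/6 = 48/6 = 8; σ²_Recruitment = ((16−4)/6)² = 4.000

Forward pass:
ES_Literature review = 0; EF_Literature review = 10
ES_Protocol design = 10; EF_Protocol design = 10+4 = 14
ES_IRB approval = 10; EF_IRB approval = 10+14 = 24
ES_Recruitment = max(EF_Protocol design=14, EF_IRB approval=24) = 24; EF_Recruitment = 24+8 = 32
Expected project duration μ = 32 days. Critical path: Literature review → IRB approval → Recruitment.

Variance along critical path = 0.444 + 7.111 + 4.000 = 11.556; σ = √11.556 = 3.399 days.
Z = (38 − 32) / 3.399 = 1.765
P(T ≤ 38) = Φ(1.765) ≈ 0.961

0.961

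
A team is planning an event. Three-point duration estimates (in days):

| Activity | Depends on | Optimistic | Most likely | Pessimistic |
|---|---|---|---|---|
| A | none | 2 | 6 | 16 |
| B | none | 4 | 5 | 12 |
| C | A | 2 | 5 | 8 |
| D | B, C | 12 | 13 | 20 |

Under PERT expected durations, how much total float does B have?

6 days

te_A = (2 + 4·6 + 16)/6 = 42/6 = 7
te_B = (4 + 4·5 + 12)/6 = 36/6 = 6
te_C = (2 + 4·5 + 8)/6 = 30/6 = 5
te_D = (12 + 4·13 + 20)/6 = 84/6 = 14

Forward pass:
ES_A = 0; EF_A = 7
ES_B = 0; EF_B = 6
ES_C = 7; EF_C = 7+5 = 12
ES_D = max(EF_B=6, EF_C=12) = 12; EF_D = 12+14 = 26
Expected project duration μ = 26 days. Critical path: A → C → D.

Backward pass:
LF_D = 26; LS_D = 26−14 = 12
LF_C = LS_D = 12; LS_C = 12−5 = 7
LF_B = LS_D = 12; LS_B = 12−6 = 6
LF_A = LS_C = 7; LS_A = 7−7 = 0
Slack_B = LS_B − ES_B = 6 − 0 = 6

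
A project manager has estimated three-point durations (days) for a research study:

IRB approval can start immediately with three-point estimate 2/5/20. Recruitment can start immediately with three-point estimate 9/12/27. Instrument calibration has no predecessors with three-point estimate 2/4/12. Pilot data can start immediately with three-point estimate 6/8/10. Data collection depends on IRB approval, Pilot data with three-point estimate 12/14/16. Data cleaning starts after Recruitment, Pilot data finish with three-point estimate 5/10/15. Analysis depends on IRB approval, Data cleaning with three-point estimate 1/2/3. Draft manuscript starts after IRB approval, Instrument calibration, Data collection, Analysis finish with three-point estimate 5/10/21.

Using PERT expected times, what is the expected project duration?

te_IRB approval = (2 + 4·5 + 20)/6 = 42/6 = 7
te_Recruitment = (9 + 4·12 + 27)/6 = 84/6 = 14
te_Instrument calibration = (2 + 4·4 + 12)/6 = 30/6 = 5
te_Pilot data = (6 + 4·8 + 10)/6 = 48/6 = 8
te_Data collection = (12 + 4·14 + 16)/6 = 84/6 = 14
te_Data cleaning = (5 + 4·10 + 15)/6 = 60/6 = 10
te_Analysis = (1 + 4·2 + 3)/6 = 12/6 = 2
te_Draft manuscript = (5 + 4·10 + 21)/6 = 66/6 = 11

Forward pass:
ES_IRB approval = 0; EF_IRB approval = 7
ES_Recruitment = 0; EF_Recruitment = 14
ES_Instrument calibration = 0; EF_Instrument calibration = 5
ES_Pilot data = 0; EF_Pilot data = 8
ES_Data collection = max(EF_IRB approval=7, EF_Pilot data=8) = 8; EF_Data collection = 8+14 = 22
ES_Data cleaning = max(EF_Recruitment=14, EF_Pilot data=8) = 14; EF_Data cleaning = 14+10 = 24
ES_Analysis = max(EF_IRB approval=7, EF_Data cleaning=24) = 24; EF_Analysis = 24+2 = 26
ES_Draft manuscript = max(EF_IRB approval=7, EF_Instrument calibration=5, EF_Data collection=22, EF_Analysis=26) = 26; EF_Draft manuscript = 26+11 = 37
Expected project duration μ = 37 days. Critical path: Recruitment → Data cleaning → Analysis → Draft manuscript.

37 days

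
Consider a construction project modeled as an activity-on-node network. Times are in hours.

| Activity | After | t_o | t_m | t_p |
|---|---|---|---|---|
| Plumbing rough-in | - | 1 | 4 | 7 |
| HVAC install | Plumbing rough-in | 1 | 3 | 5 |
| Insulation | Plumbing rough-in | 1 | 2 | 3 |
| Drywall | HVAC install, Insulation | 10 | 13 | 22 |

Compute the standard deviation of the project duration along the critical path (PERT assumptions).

te_Plumbing rough-in = (1 + 4·4 + 7)/6 = 24/6 = 4; σ²_Plumbing rough-in = ((7−1)/6)² = 1.000
te_HVAC install = (1 + 4·3 + 5)/6 = 18/6 = 3; σ²_HVAC install = ((5−1)/6)² = 0.444
te_Insulation = (1 + 4·2 + 3)/6 = 12/6 = 2; σ²_Insulation = ((3−1)/6)² = 0.111
te_Drywall = (10 + 4·13 + 22)/6 = 84/6 = 14; σ²_Drywall = ((22−10)/6)² = 4.000

Forward pass:
ES_Plumbing rough-in = 0; EF_Plumbing rough-in = 4
ES_HVAC install = 4; EF_HVAC install = 4+3 = 7
ES_Insulation = 4; EF_Insulation = 4+2 = 6
ES_Drywall = max(EF_HVAC install=7, EF_Insulation=6) = 7; EF_Drywall = 7+14 = 21
Expected project duration μ = 21 hours. Critical path: Plumbing rough-in → HVAC install → Drywall.

Variance along critical path = 1.000 + 0.444 + 4.000 = 5.444
σ = √5.444 = 2.333 hours

2.33 hours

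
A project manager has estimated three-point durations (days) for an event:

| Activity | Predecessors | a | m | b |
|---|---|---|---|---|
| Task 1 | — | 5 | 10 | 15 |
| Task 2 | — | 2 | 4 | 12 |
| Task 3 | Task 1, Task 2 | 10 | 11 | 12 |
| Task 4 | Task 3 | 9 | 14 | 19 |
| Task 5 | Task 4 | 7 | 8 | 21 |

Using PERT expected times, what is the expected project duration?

45 days

te_Task 1 = (5 + 4·10 + 15)/6 = 60/6 = 10
te_Task 2 = (2 + 4·4 + 12)/6 = 30/6 = 5
te_Task 3 = (10 + 4·11 + 12)/6 = 66/6 = 11
te_Task 4 = (9 + 4·14 + 19)/6 = 84/6 = 14
te_Task 5 = (7 + 4·8 + 21)/6 = 60/6 = 10

Forward pass:
ES_Task 1 = 0; EF_Task 1 = 10
ES_Task 2 = 0; EF_Task 2 = 5
ES_Task 3 = max(EF_Task 1=10, EF_Task 2=5) = 10; EF_Task 3 = 10+11 = 21
ES_Task 4 = 21; EF_Task 4 = 21+14 = 35
ES_Task 5 = 35; EF_Task 5 = 35+10 = 45
Expected project duration μ = 45 days. Critical path: Task 1 → Task 3 → Task 4 → Task 5.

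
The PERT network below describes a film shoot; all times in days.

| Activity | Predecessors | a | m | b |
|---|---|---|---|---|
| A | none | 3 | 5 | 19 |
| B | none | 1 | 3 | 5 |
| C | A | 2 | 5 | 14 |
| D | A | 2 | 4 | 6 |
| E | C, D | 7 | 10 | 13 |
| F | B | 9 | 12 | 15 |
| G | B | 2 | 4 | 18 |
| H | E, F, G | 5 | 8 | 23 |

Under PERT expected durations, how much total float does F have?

te_A = (3 + 4·5 + 19)/6 = 42/6 = 7
te_B = (1 + 4·3 + 5)/6 = 18/6 = 3
te_C = (2 + 4·5 + 14)/6 = 36/6 = 6
te_D = (2 + 4·4 + 6)/6 = 24/6 = 4
te_E = (7 + 4·10 + 13)/6 = 60/6 = 10
te_F = (9 + 4·12 + 15)/6 = 72/6 = 12
te_G = (2 + 4·4 + 18)/6 = 36/6 = 6
te_H = (5 + 4·8 + 23)/6 = 60/6 = 10

Forward pass:
ES_A = 0; EF_A = 7
ES_B = 0; EF_B = 3
ES_C = 7; EF_C = 7+6 = 13
ES_D = 7; EF_D = 7+4 = 11
ES_E = max(EF_C=13, EF_D=11) = 13; EF_E = 13+10 = 23
ES_F = 3; EF_F = 3+12 = 15
ES_G = 3; EF_G = 3+6 = 9
ES_H = max(EF_E=23, EF_F=15, EF_G=9) = 23; EF_H = 23+10 = 33
Expected project duration μ = 33 days. Critical path: A → C → E → H.

Backward pass:
LF_H = 33; LS_H = 33−10 = 23
LF_G = LS_H = 23; LS_G = 23−6 = 17
LF_F = LS_H = 23; LS_F = 23−12 = 11
LF_E = LS_H = 23; LS_E = 23−10 = 13
LF_D = LS_E = 13; LS_D = 13−4 = 9
LF_C = LS_E = 13; LS_C = 13−6 = 7
LF_B = min(LS_F=11, LS_G=17) = 11; LS_B = 11−3 = 8
LF_A = min(LS_C=7, LS_D=9) = 7; LS_A = 7−7 = 0
Slack_F = LS_F − ES_F = 11 − 3 = 8

8 days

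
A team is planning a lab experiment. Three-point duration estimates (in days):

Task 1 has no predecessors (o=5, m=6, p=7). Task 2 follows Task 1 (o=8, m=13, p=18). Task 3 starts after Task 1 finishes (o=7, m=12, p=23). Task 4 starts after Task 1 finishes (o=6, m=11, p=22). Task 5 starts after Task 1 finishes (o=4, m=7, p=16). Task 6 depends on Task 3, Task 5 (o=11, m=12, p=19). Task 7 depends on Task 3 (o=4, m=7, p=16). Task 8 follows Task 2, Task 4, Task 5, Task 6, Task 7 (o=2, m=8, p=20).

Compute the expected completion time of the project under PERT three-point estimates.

41 days

te_Task 1 = (5 + 4·6 + 7)/6 = 36/6 = 6
te_Task 2 = (8 + 4·13 + 18)/6 = 78/6 = 13
te_Task 3 = (7 + 4·12 + 23)/6 = 78/6 = 13
te_Task 4 = (6 + 4·11 + 22)/6 = 72/6 = 12
te_Task 5 = (4 + 4·7 + 16)/6 = 48/6 = 8
te_Task 6 = (11 + 4·12 + 19)/6 = 78/6 = 13
te_Task 7 = (4 + 4·7 + 16)/6 = 48/6 = 8
te_Task 8 = (2 + 4·8 + 20)/6 = 54/6 = 9

Forward pass:
ES_Task 1 = 0; EF_Task 1 = 6
ES_Task 2 = 6; EF_Task 2 = 6+13 = 19
ES_Task 3 = 6; EF_Task 3 = 6+13 = 19
ES_Task 4 = 6; EF_Task 4 = 6+12 = 18
ES_Task 5 = 6; EF_Task 5 = 6+8 = 14
ES_Task 6 = max(EF_Task 3=19, EF_Task 5=14) = 19; EF_Task 6 = 19+13 = 32
ES_Task 7 = 19; EF_Task 7 = 19+8 = 27
ES_Task 8 = max(EF_Task 2=19, EF_Task 4=18, EF_Task 5=14, EF_Task 6=32, EF_Task 7=27) = 32; EF_Task 8 = 32+9 = 41
Expected project duration μ = 41 days. Critical path: Task 1 → Task 3 → Task 6 → Task 8.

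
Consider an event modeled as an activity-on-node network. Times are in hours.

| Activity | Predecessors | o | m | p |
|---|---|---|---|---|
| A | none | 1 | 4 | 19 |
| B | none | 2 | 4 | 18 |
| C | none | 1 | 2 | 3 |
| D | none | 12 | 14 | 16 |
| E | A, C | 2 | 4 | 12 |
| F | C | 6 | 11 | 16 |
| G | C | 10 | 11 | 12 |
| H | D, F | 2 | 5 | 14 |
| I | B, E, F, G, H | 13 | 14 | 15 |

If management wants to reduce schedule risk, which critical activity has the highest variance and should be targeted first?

H

te_A = (1 + 4·4 + 19)/6 = 36/6 = 6; σ²_A = ((19−1)/6)² = 9.000
te_B = (2 + 4·4 + 18)/6 = 36/6 = 6; σ²_B = ((18−2)/6)² = 7.111
te_C = (1 + 4·2 + 3)/6 = 12/6 = 2; σ²_C = ((3−1)/6)² = 0.111
te_D = (12 + 4·14 + 16)/6 = 84/6 = 14; σ²_D = ((16−12)/6)² = 0.444
te_E = (2 + 4·4 + 12)/6 = 30/6 = 5; σ²_E = ((12−2)/6)² = 2.778
te_F = (6 + 4·11 + 16)/6 = 66/6 = 11; σ²_F = ((16−6)/6)² = 2.778
te_G = (10 + 4·11 + 12)/6 = 66/6 = 11; σ²_G = ((12−10)/6)² = 0.111
te_H = (2 + 4·5 + 14)/6 = 36/6 = 6; σ²_H = ((14−2)/6)² = 4.000
te_I = (13 + 4·14 + 15)/6 = 84/6 = 14; σ²_I = ((15−13)/6)² = 0.111

Forward pass:
ES_A = 0; EF_A = 6
ES_B = 0; EF_B = 6
ES_C = 0; EF_C = 2
ES_D = 0; EF_D = 14
ES_E = max(EF_A=6, EF_C=2) = 6; EF_E = 6+5 = 11
ES_F = 2; EF_F = 2+11 = 13
ES_G = 2; EF_G = 2+11 = 13
ES_H = max(EF_D=14, EF_F=13) = 14; EF_H = 14+6 = 20
ES_I = max(EF_B=6, EF_E=11, EF_F=13, EF_G=13, EF_H=20) = 20; EF_I = 20+14 = 34
Expected project duration μ = 34 hours. Critical path: D → H → I.

Variances on critical path: σ²_D=0.444, σ²_H=4.000, σ²_I=0.111.
Largest is σ²_H = 4.000.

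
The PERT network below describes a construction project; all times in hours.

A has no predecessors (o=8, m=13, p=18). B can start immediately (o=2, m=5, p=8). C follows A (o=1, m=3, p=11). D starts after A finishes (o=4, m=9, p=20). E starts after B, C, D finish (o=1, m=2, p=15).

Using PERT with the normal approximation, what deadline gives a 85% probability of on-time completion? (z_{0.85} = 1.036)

31.1 hours

te_A = (8 + 4·13 + 18)/6 = 78/6 = 13; σ²_A = ((18−8)/6)² = 2.778
te_B = (2 + 4·5 + 8)/6 = 30/6 = 5; σ²_B = ((8−2)/6)² = 1.000
te_C = (1 + 4·3 + 11)/6 = 24/6 = 4; σ²_C = ((11−1)/6)² = 2.778
te_D = (4 + 4·9 + 20)/6 = 60/6 = 10; σ²_D = ((20−4)/6)² = 7.111
te_E = (1 + 4·2 + 15)/6 = 24/6 = 4; σ²_E = ((15−1)/6)² = 5.444

Forward pass:
ES_A = 0; EF_A = 13
ES_B = 0; EF_B = 5
ES_C = 13; EF_C = 13+4 = 17
ES_D = 13; EF_D = 13+10 = 23
ES_E = max(EF_B=5, EF_C=17, EF_D=23) = 23; EF_E = 23+4 = 27
Expected project duration μ = 27 hours. Critical path: A → D → E.

Variance along critical path = 2.778 + 7.111 + 5.444 = 15.333; σ = 3.916 hours.
D = μ + z·σ = 27 + 1.036·3.916 = 31.1 hours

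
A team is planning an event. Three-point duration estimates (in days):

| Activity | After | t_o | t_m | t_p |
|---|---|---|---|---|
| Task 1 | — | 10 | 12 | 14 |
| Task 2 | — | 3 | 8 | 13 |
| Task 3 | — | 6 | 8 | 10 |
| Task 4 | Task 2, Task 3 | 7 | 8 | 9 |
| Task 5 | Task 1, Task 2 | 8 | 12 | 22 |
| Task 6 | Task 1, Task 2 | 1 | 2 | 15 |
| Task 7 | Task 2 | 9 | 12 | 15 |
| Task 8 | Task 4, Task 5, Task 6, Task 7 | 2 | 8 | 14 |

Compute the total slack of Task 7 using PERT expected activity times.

5 days

te_Task 1 = (10 + 4·12 + 14)/6 = 72/6 = 12
te_Task 2 = (3 + 4·8 + 13)/6 = 48/6 = 8
te_Task 3 = (6 + 4·8 + 10)/6 = 48/6 = 8
te_Task 4 = (7 + 4·8 + 9)/6 = 48/6 = 8
te_Task 5 = (8 + 4·12 + 22)/6 = 78/6 = 13
te_Task 6 = (1 + 4·2 + 15)/6 = 24/6 = 4
te_Task 7 = (9 + 4·12 + 15)/6 = 72/6 = 12
te_Task 8 = (2 + 4·8 + 14)/6 = 48/6 = 8

Forward pass:
ES_Task 1 = 0; EF_Task 1 = 12
ES_Task 2 = 0; EF_Task 2 = 8
ES_Task 3 = 0; EF_Task 3 = 8
ES_Task 4 = max(EF_Task 2=8, EF_Task 3=8) = 8; EF_Task 4 = 8+8 = 16
ES_Task 5 = max(EF_Task 1=12, EF_Task 2=8) = 12; EF_Task 5 = 12+13 = 25
ES_Task 6 = max(EF_Task 1=12, EF_Task 2=8) = 12; EF_Task 6 = 12+4 = 16
ES_Task 7 = 8; EF_Task 7 = 8+12 = 20
ES_Task 8 = max(EF_Task 4=16, EF_Task 5=25, EF_Task 6=16, EF_Task 7=20) = 25; EF_Task 8 = 25+8 = 33
Expected project duration μ = 33 days. Critical path: Task 1 → Task 5 → Task 8.

Backward pass:
LF_Task 8 = 33; LS_Task 8 = 33−8 = 25
LF_Task 7 = LS_Task 8 = 25; LS_Task 7 = 25−12 = 13
LF_Task 6 = LS_Task 8 = 25; LS_Task 6 = 25−4 = 21
LF_Task 5 = LS_Task 8 = 25; LS_Task 5 = 25−13 = 12
LF_Task 4 = LS_Task 8 = 25; LS_Task 4 = 25−8 = 17
LF_Task 3 = LS_Task 4 = 17; LS_Task 3 = 17−8 = 9
LF_Task 2 = min(LS_Task 4=17, LS_Task 5=12, LS_Task 6=21, LS_Task 7=13) = 12; LS_Task 2 = 12−8 = 4
LF_Task 1 = min(LS_Task 5=12, LS_Task 6=21) = 12; LS_Task 1 = 12−12 = 0
Slack_Task 7 = LS_Task 7 − ES_Task 7 = 13 − 8 = 5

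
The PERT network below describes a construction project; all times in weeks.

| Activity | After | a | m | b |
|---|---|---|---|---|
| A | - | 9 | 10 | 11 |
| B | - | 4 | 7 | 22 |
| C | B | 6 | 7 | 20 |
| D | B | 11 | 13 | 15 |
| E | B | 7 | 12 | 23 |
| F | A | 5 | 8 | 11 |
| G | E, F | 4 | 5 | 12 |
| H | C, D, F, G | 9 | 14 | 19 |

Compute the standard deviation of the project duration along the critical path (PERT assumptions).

te_A = (9 + 4·10 + 11)/6 = 60/6 = 10; σ²_A = ((11−9)/6)² = 0.111
te_B = (4 + 4·7 + 22)/6 = 54/6 = 9; σ²_B = ((22−4)/6)² = 9.000
te_C = (6 + 4·7 + 20)/6 = 54/6 = 9; σ²_C = ((20−6)/6)² = 5.444
te_D = (11 + 4·13 + 15)/6 = 78/6 = 13; σ²_D = ((15−11)/6)² = 0.444
te_E = (7 + 4·12 + 23)/6 = 78/6 = 13; σ²_E = ((23−7)/6)² = 7.111
te_F = (5 + 4·8 + 11)/6 = 48/6 = 8; σ²_F = ((11−5)/6)² = 1.000
te_G = (4 + 4·5 + 12)/6 = 36/6 = 6; σ²_G = ((12−4)/6)² = 1.778
te_H = (9 + 4·14 + 19)/6 = 84/6 = 14; σ²_H = ((19−9)/6)² = 2.778

Forward pass:
ES_A = 0; EF_A = 10
ES_B = 0; EF_B = 9
ES_C = 9; EF_C = 9+9 = 18
ES_D = 9; EF_D = 9+13 = 22
ES_E = 9; EF_E = 9+13 = 22
ES_F = 10; EF_F = 10+8 = 18
ES_G = max(EF_E=22, EF_F=18) = 22; EF_G = 22+6 = 28
ES_H = max(EF_C=18, EF_D=22, EF_F=18, EF_G=28) = 28; EF_H = 28+14 = 42
Expected project duration μ = 42 weeks. Critical path: B → E → G → H.

Variance along critical path = 9.000 + 7.111 + 1.778 + 2.778 = 20.667
σ = √20.667 = 4.546 weeks

4.55 weeks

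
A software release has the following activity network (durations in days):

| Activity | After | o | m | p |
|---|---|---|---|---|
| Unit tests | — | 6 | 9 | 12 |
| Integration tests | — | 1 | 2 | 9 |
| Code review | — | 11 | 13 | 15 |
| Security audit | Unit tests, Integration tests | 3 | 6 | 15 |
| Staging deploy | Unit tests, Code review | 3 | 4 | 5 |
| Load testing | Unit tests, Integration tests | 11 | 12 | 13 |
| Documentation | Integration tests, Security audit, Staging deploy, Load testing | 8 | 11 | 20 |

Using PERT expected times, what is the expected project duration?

33 days

te_Unit tests = (6 + 4·9 + 12)/6 = 54/6 = 9
te_Integration tests = (1 + 4·2 + 9)/6 = 18/6 = 3
te_Code review = (11 + 4·13 + 15)/6 = 78/6 = 13
te_Security audit = (3 + 4·6 + 15)/6 = 42/6 = 7
te_Staging deploy = (3 + 4·4 + 5)/6 = 24/6 = 4
te_Load testing = (11 + 4·12 + 13)/6 = 72/6 = 12
te_Documentation = (8 + 4·11 + 20)/6 = 72/6 = 12

Forward pass:
ES_Unit tests = 0; EF_Unit tests = 9
ES_Integration tests = 0; EF_Integration tests = 3
ES_Code review = 0; EF_Code review = 13
ES_Security audit = max(EF_Unit tests=9, EF_Integration tests=3) = 9; EF_Security audit = 9+7 = 16
ES_Staging deploy = max(EF_Unit tests=9, EF_Code review=13) = 13; EF_Staging deploy = 13+4 = 17
ES_Load testing = max(EF_Unit tests=9, EF_Integration tests=3) = 9; EF_Load testing = 9+12 = 21
ES_Documentation = max(EF_Integration tests=3, EF_Security audit=16, EF_Staging deploy=17, EF_Load testing=21) = 21; EF_Documentation = 21+12 = 33
Expected project duration μ = 33 days. Critical path: Unit tests → Load testing → Documentation.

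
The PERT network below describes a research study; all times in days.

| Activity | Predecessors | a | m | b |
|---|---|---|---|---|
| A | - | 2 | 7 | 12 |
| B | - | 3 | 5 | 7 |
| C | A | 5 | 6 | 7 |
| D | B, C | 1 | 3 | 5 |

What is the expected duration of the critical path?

16 days

te_A = (2 + 4·7 + 12)/6 = 42/6 = 7
te_B = (3 + 4·5 + 7)/6 = 30/6 = 5
te_C = (5 + 4·6 + 7)/6 = 36/6 = 6
te_D = (1 + 4·3 + 5)/6 = 18/6 = 3

Forward pass:
ES_A = 0; EF_A = 7
ES_B = 0; EF_B = 5
ES_C = 7; EF_C = 7+6 = 13
ES_D = max(EF_B=5, EF_C=13) = 13; EF_D = 13+3 = 16
Expected project duration μ = 16 days. Critical path: A → C → D.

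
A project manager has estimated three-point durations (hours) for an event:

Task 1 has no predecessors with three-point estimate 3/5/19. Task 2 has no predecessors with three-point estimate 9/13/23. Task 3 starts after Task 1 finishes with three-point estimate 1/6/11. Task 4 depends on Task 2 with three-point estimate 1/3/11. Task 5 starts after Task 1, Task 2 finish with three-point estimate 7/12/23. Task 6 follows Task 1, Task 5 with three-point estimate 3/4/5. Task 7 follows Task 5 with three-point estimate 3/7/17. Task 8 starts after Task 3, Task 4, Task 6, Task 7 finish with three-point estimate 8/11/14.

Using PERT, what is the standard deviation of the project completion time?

te_Task 1 = (3 + 4·5 + 19)/6 = 42/6 = 7; σ²_Task 1 = ((19−3)/6)² = 7.111
te_Task 2 = (9 + 4·13 + 23)/6 = 84/6 = 14; σ²_Task 2 = ((23−9)/6)² = 5.444
te_Task 3 = (1 + 4·6 + 11)/6 = 36/6 = 6; σ²_Task 3 = ((11−1)/6)² = 2.778
te_Task 4 = (1 + 4·3 + 11)/6 = 24/6 = 4; σ²_Task 4 = ((11−1)/6)² = 2.778
te_Task 5 = (7 + 4·12 + 23)/6 = 78/6 = 13; σ²_Task 5 = ((23−7)/6)² = 7.111
te_Task 6 = (3 + 4·4 + 5)/6 = 24/6 = 4; σ²_Task 6 = ((5−3)/6)² = 0.111
te_Task 7 = (3 + 4·7 + 17)/6 = 48/6 = 8; σ²_Task 7 = ((17−3)/6)² = 5.444
te_Task 8 = (8 + 4·11 + 14)/6 = 66/6 = 11; σ²_Task 8 = ((14−8)/6)² = 1.000

Forward pass:
ES_Task 1 = 0; EF_Task 1 = 7
ES_Task 2 = 0; EF_Task 2 = 14
ES_Task 3 = 7; EF_Task 3 = 7+6 = 13
ES_Task 4 = 14; EF_Task 4 = 14+4 = 18
ES_Task 5 = max(EF_Task 1=7, EF_Task 2=14) = 14; EF_Task 5 = 14+13 = 27
ES_Task 6 = max(EF_Task 1=7, EF_Task 5=27) = 27; EF_Task 6 = 27+4 = 31
ES_Task 7 = 27; EF_Task 7 = 27+8 = 35
ES_Task 8 = max(EF_Task 3=13, EF_Task 4=18, EF_Task 6=31, EF_Task 7=35) = 35; EF_Task 8 = 35+11 = 46
Expected project duration μ = 46 hours. Critical path: Task 2 → Task 5 → Task 7 → Task 8.

Variance along critical path = 5.444 + 7.111 + 5.444 + 1.000 = 19.000
σ = √19.000 = 4.359 hours

4.36 hours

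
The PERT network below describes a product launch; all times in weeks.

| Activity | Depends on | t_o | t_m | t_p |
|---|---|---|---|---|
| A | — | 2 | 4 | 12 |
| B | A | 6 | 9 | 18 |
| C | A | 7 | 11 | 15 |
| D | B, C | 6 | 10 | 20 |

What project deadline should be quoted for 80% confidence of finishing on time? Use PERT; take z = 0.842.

te_A = (2 + 4·4 + 12)/6 = 30/6 = 5; σ²_A = ((12−2)/6)² = 2.778
te_B = (6 + 4·9 + 18)/6 = 60/6 = 10; σ²_B = ((18−6)/6)² = 4.000
te_C = (7 + 4·11 + 15)/6 = 66/6 = 11; σ²_C = ((15−7)/6)² = 1.778
te_D = (6 + 4·10 + 20)/6 = 66/6 = 11; σ²_D = ((20−6)/6)² = 5.444

Forward pass:
ES_A = 0; EF_A = 5
ES_B = 5; EF_B = 5+10 = 15
ES_C = 5; EF_C = 5+11 = 16
ES_D = max(EF_B=15, EF_C=16) = 16; EF_D = 16+11 = 27
Expected project duration μ = 27 weeks. Critical path: A → C → D.

Variance along critical path = 2.778 + 1.778 + 5.444 = 10.000; σ = 3.162 weeks.
D = μ + z·σ = 27 + 0.842·3.162 = 29.7 weeks

29.7 weeks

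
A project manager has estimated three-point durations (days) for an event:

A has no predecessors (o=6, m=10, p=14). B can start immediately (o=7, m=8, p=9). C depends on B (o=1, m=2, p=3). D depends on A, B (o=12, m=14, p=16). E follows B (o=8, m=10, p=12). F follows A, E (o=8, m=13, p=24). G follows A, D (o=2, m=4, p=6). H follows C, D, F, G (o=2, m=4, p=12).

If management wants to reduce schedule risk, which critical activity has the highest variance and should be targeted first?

F

te_A = (6 + 4·10 + 14)/6 = 60/6 = 10; σ²_A = ((14−6)/6)² = 1.778
te_B = (7 + 4·8 + 9)/6 = 48/6 = 8; σ²_B = ((9−7)/6)² = 0.111
te_C = (1 + 4·2 + 3)/6 = 12/6 = 2; σ²_C = ((3−1)/6)² = 0.111
te_D = (12 + 4·14 + 16)/6 = 84/6 = 14; σ²_D = ((16−12)/6)² = 0.444
te_E = (8 + 4·10 + 12)/6 = 60/6 = 10; σ²_E = ((12−8)/6)² = 0.444
te_F = (8 + 4·13 + 24)/6 = 84/6 = 14; σ²_F = ((24−8)/6)² = 7.111
te_G = (2 + 4·4 + 6)/6 = 24/6 = 4; σ²_G = ((6−2)/6)² = 0.444
te_H = (2 + 4·4 + 12)/6 = 30/6 = 5; σ²_H = ((12−2)/6)² = 2.778

Forward pass:
ES_A = 0; EF_A = 10
ES_B = 0; EF_B = 8
ES_C = 8; EF_C = 8+2 = 10
ES_D = max(EF_A=10, EF_B=8) = 10; EF_D = 10+14 = 24
ES_E = 8; EF_E = 8+10 = 18
ES_F = max(EF_A=10, EF_E=18) = 18; EF_F = 18+14 = 32
ES_G = max(EF_A=10, EF_D=24) = 24; EF_G = 24+4 = 28
ES_H = max(EF_C=10, EF_D=24, EF_F=32, EF_G=28) = 32; EF_H = 32+5 = 37
Expected project duration μ = 37 days. Critical path: B → E → F → H.

Variances on critical path: σ²_B=0.111, σ²_E=0.444, σ²_F=7.111, σ²_H=2.778.
Largest is σ²_F = 7.111.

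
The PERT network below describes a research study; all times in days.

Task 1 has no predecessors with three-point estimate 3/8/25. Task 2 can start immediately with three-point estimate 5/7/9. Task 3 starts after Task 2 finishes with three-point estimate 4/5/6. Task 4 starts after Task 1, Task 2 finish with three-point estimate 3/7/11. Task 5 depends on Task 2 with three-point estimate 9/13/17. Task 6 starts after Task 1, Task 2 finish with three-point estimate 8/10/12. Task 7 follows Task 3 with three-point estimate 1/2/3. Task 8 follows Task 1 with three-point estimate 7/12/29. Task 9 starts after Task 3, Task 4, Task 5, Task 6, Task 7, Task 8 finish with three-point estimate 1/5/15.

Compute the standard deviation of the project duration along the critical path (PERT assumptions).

te_Task 1 = (3 + 4·8 + 25)/6 = 60/6 = 10; σ²_Task 1 = ((25−3)/6)² = 13.444
te_Task 2 = (5 + 4·7 + 9)/6 = 42/6 = 7; σ²_Task 2 = ((9−5)/6)² = 0.444
te_Task 3 = (4 + 4·5 + 6)/6 = 30/6 = 5; σ²_Task 3 = ((6−4)/6)² = 0.111
te_Task 4 = (3 + 4·7 + 11)/6 = 42/6 = 7; σ²_Task 4 = ((11−3)/6)² = 1.778
te_Task 5 = (9 + 4·13 + 17)/6 = 78/6 = 13; σ²_Task 5 = ((17−9)/6)² = 1.778
te_Task 6 = (8 + 4·10 + 12)/6 = 60/6 = 10; σ²_Task 6 = ((12−8)/6)² = 0.444
te_Task 7 = (1 + 4·2 + 3)/6 = 12/6 = 2; σ²_Task 7 = ((3−1)/6)² = 0.111
te_Task 8 = (7 + 4·12 + 29)/6 = 84/6 = 14; σ²_Task 8 = ((29−7)/6)² = 13.444
te_Task 9 = (1 + 4·5 + 15)/6 = 36/6 = 6; σ²_Task 9 = ((15−1)/6)² = 5.444

Forward pass:
ES_Task 1 = 0; EF_Task 1 = 10
ES_Task 2 = 0; EF_Task 2 = 7
ES_Task 3 = 7; EF_Task 3 = 7+5 = 12
ES_Task 4 = max(EF_Task 1=10, EF_Task 2=7) = 10; EF_Task 4 = 10+7 = 17
ES_Task 5 = 7; EF_Task 5 = 7+13 = 20
ES_Task 6 = max(EF_Task 1=10, EF_Task 2=7) = 10; EF_Task 6 = 10+10 = 20
ES_Task 7 = 12; EF_Task 7 = 12+2 = 14
ES_Task 8 = 10; EF_Task 8 = 10+14 = 24
ES_Task 9 = max(EF_Task 3=12, EF_Task 4=17, EF_Task 5=20, EF_Task 6=20, EF_Task 7=14, EF_Task 8=24) = 24; EF_Task 9 = 24+6 = 30
Expected project duration μ = 30 days. Critical path: Task 1 → Task 8 → Task 9.

Variance along critical path = 13.444 + 13.444 + 5.444 = 32.333
σ = √32.333 = 5.686 days

5.69 days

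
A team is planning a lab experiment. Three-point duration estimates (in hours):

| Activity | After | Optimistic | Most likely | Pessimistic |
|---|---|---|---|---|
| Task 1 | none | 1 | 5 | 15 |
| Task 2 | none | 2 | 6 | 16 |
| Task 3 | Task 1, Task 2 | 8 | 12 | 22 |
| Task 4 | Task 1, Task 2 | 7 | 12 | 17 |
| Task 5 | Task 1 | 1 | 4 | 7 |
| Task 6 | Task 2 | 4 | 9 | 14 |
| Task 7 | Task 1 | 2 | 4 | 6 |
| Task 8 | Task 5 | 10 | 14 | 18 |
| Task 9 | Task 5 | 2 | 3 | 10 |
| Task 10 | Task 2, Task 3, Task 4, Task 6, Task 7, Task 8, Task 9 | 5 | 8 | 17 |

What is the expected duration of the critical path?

te_Task 1 = (1 + 4·5 + 15)/6 = 36/6 = 6
te_Task 2 = (2 + 4·6 + 16)/6 = 42/6 = 7
te_Task 3 = (8 + 4·12 + 22)/6 = 78/6 = 13
te_Task 4 = (7 + 4·12 + 17)/6 = 72/6 = 12
te_Task 5 = (1 + 4·4 + 7)/6 = 24/6 = 4
te_Task 6 = (4 + 4·9 + 14)/6 = 54/6 = 9
te_Task 7 = (2 + 4·4 + 6)/6 = 24/6 = 4
te_Task 8 = (10 + 4·14 + 18)/6 = 84/6 = 14
te_Task 9 = (2 + 4·3 + 10)/6 = 24/6 = 4
te_Task 10 = (5 + 4·8 + 17)/6 = 54/6 = 9

Forward pass:
ES_Task 1 = 0; EF_Task 1 = 6
ES_Task 2 = 0; EF_Task 2 = 7
ES_Task 3 = max(EF_Task 1=6, EF_Task 2=7) = 7; EF_Task 3 = 7+13 = 20
ES_Task 4 = max(EF_Task 1=6, EF_Task 2=7) = 7; EF_Task 4 = 7+12 = 19
ES_Task 5 = 6; EF_Task 5 = 6+4 = 10
ES_Task 6 = 7; EF_Task 6 = 7+9 = 16
ES_Task 7 = 6; EF_Task 7 = 6+4 = 10
ES_Task 8 = 10; EF_Task 8 = 10+14 = 24
ES_Task 9 = 10; EF_Task 9 = 10+4 = 14
ES_Task 10 = max(EF_Task 2=7, EF_Task 3=20, EF_Task 4=19, EF_Task 6=16, EF_Task 7=10, EF_Task 8=24, EF_Task 9=14) = 24; EF_Task 10 = 24+9 = 33
Expected project duration μ = 33 hours. Critical path: Task 1 → Task 5 → Task 8 → Task 10.

33 hours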